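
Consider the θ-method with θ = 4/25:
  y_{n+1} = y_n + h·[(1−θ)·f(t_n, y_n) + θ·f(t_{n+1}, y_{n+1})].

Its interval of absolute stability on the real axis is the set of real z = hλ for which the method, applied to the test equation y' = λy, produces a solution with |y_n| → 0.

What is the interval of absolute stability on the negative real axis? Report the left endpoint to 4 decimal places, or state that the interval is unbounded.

(-2.9412, 0).

With y'=λy (z=hλ):
  y_{n+1} = y_n + z·[21/25·y_n + 4/25·y_{n+1}] ⇒ (1 − 4/25z)y_{n+1} = (1 + 21/25z)y_n
  ⇒ R(z) = (1 + 21/25z)/(1 − 4/25z).

Find x<0 with |R(x)|<1.
x=-0.83: |R|=0.2673
R=−1: 1+21/25x = −1+4/25x ⇒ -17/25x=2 ⇒ x=2/(-17/25)=-2.9412
Confirm numerically:
  x=-2.703: |R|=0.88694 <1
  x=-2.582: |R|=0.82716 <1
  x=-2.011: |R|=0.52146 <1
  x=-3.504: |R|=1.24523 >1
  x=-3.497: |R|=1.24236 >1
  x=-3.075: |R|=1.06099 >1
Stable set (-2.9412, 0).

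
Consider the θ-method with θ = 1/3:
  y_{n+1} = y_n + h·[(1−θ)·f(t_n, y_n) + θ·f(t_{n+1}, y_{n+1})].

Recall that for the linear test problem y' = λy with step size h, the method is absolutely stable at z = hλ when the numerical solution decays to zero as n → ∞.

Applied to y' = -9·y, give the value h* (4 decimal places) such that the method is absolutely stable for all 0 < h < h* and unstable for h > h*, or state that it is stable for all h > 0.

Test eqn y'=λy, z=hλ:
  y_{n+1} = y_n + z·[2/3·y_n + 1/3·y_{n+1}] ⇒ (1 − 1/3z)y_{n+1} = (1 + 2/3z)y_n
  ⇒ R(z) = (1 + 2/3z)/(1 − 1/3z).

Need |R(x)|<1, x<0.
x=-0.67: |R|=0.4523
R=−1: 1+2/3x = −1+1/3x ⇒ -1/3x=2 ⇒ x=2/(-1/3)=-6.0000
Confirm numerically:
  x=-5.956: |R|=0.99509 <1
  x=-5.761: |R|=0.97272 <1
  x=-3.390: |R|=0.59155 <1
  x=-2.943: |R|=0.48561 <1
  x=-6.215: |R|=1.02333 >1
  x=-6.164: |R|=1.01790 >1
So |R|<1 on (-6.0000, 0).

(-6.0000,0); λ=-9 ⇒ h* = (6)/9 = 0.6667.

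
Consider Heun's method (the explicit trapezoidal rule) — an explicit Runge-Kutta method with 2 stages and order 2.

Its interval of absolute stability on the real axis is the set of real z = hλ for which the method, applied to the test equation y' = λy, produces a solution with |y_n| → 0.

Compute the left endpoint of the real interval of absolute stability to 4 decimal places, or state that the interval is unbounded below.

With y'=λy (z=hλ):
  order 2, 2-stage ⇒ R(z)=1+z+z^2/2
  (e.g. R(-1.74)=0.77380, |R|=0.77380)

Find x<0 with |R(x)|<1.
x=-1.74: |R|=0.7738
|R(-2.27)|=1.3064 |R(-1.34)|=0.5578 |R(-1.01)|=0.5000
Bisect:
  x_lo=-2.5567 |R|=1.7116  x_hi=-0.3969 |R|=0.6819
  mid=-1.47677 |R|=0.61365 →hi
  mid=-2.01671 |R|=1.01685 →lo
  mid=-1.74674 |R|=0.77881 →hi
  mid=-1.88172 |R|=0.88872 →hi
  mid=-1.94922 |R|=0.95051 →hi
  mid=-1.98296 |R|=0.98311 →hi
  mid=-1.99984 |R|=0.99984 →hi
  mid=-2.00827 |R|=1.00831 →lo
  mid=-2.00406 |R|=1.00406 →lo
  mid=-2.00195 |R|=1.00195 →lo
  ...
  [-2.00010,-1.99997] ⇒ x*=-2.0000
Stable set (-2.0000, 0).

left endpoint -2.0000.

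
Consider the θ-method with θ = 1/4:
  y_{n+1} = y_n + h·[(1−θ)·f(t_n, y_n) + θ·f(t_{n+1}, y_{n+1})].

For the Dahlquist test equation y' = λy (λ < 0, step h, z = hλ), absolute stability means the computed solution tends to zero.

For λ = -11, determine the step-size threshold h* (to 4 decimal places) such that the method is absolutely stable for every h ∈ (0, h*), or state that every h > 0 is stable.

(-4.0000,0); λ=-11 ⇒ h* = (4)/11 = 0.3636.

With y'=λy (z=hλ):
  y_{n+1} = y_n + z·[3/4·y_n + 1/4·y_{n+1}] ⇒ (1 − 1/4z)y_{n+1} = (1 + 3/4z)y_n
  ⇒ R(z) = (1 + 3/4z)/(1 − 1/4z).

Boundary: |R(x)|=1, x<0.
x=-1.01: |R|=0.1936
R=−1: 1+3/4x = −1+1/4x ⇒ -1/2x=2 ⇒ x=2/(-1/2)=-4.0000
Confirm numerically:
  x=-3.399: |R|=0.83755 <1
  x=-2.975: |R|=0.70609 <1
  x=-2.711: |R|=0.61585 <1
  x=-1.827: |R|=0.25416 <1
  x=-4.382: |R|=1.09115 >1
  x=-4.285: |R|=1.06880 >1
Interval (-4.0000, 0).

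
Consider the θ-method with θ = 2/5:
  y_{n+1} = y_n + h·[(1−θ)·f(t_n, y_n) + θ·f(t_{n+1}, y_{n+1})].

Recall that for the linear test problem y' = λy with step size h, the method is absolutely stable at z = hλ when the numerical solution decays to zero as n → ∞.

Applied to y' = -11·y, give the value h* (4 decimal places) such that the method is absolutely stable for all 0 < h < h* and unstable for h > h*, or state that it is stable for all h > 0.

Test eqn y'=λy, z=hλ:
  y_{n+1} = y_n + z·[3/5·y_n + 2/5·y_{n+1}] ⇒ (1 − 2/5z)y_{n+1} = (1 + 3/5z)y_n
  so R(z) = (1 + 3/5z)/(1 − 2/5z).

Boundary: |R(x)|=1, x<0.
x=-1.71: |R|=0.0154
R=−1: 1+3/5x = −1+2/5x ⇒ -1/5x=2 ⇒ x=2/(-1/5)=-10.0000
Confirm numerically:
  x=-9.454: |R|=0.97716 <1
  x=-7.246: |R|=0.85871 <1
  x=-4.420: |R|=0.59682 <1
  x=-4.328: |R|=0.58465 <1
  x=-10.545: |R|=1.02089 >1
  x=-10.493: |R|=1.01897 >1
  x=-10.463: |R|=1.01786 >1
Interval (-10.0000, 0).

(-10.0000,0); λ=-11 ⇒ h* = (10)/11 = 0.9091.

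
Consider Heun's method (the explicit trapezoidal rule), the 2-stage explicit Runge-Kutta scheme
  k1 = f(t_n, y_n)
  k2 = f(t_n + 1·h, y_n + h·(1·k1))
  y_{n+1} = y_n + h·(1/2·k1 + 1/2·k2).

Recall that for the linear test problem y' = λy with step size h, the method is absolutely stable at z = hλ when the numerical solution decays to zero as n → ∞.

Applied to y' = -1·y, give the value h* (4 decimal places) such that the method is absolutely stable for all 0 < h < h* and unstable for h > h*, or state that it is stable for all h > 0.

(-2.0000,0); λ=-1 ⇒ h* = 2.0000.

On y'=λy, z=hλ:
  order 2, 2-stage ⇒ R(z)=1+z+z^2/2
  (e.g. R(-0.39)=0.68605, |R|=0.68605)

Need |R(x)|<1, x<0.
x=-0.39: |R|=0.6861
|R(-1.96)|=0.9608 |R(-1.41)|=0.5840 |R(-1.37)|=0.5685
Bisect:
  x_lo=-2.8305 |R|=2.1753  x_hi=-0.0667 |R|=0.9355
  mid=-1.44857 |R|=0.60061 →hi
  mid=-2.13952 |R|=1.14925 →lo
  mid=-1.79404 |R|=0.81525 →hi
  mid=-1.96678 |R|=0.96733 →hi
  mid=-2.05315 |R|=1.05456 →lo
  mid=-2.00996 |R|=1.01001 →lo
  mid=-1.98837 |R|=0.98844 →hi
  mid=-1.99917 |R|=0.99917 →hi
  ...
  [-2.00001,-1.99984] ⇒ x*=-2.0000
Stable set (-2.0000, 0).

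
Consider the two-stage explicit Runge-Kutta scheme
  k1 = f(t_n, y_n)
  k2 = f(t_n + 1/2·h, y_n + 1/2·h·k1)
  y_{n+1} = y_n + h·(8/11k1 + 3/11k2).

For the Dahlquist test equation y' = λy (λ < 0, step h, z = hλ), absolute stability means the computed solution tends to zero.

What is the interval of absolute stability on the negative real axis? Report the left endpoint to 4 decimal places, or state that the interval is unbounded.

z∈(-7.3333,0).

Set f=λy, z=hλ:
  k1=λy_n ⇒ h·k1=z·y_n;  k2=λ(1+1/2z)y_n ⇒ h·k2=z(1+1/2z)y_n
  y_{n+1}/y_n = 1 + 8/11z + 3/11z(1+1/2z) = 1 + z + 3/22z²
  R(z) = 1 + z + 3/22z².

Find x<0 with |R(x)|<1.
x=-1.09: |R|=0.0720
R=1: x+3/22x²=0 ⇒ x=−22/3=-7.3333; min R=1−1/(4·3/22)=-0.8333>−1
Confirm numerically:
  x=-5.615: |R|=0.31570 <1
  x=-5.411: |R|=0.41842 <1
  x=-4.316: |R|=0.77584 <1
  x=-4.118: |R|=0.80556 <1
  x=-7.451: |R|=1.11955 >1
  x=-7.358: |R|=1.02475 >1
Interval (-7.3333, 0).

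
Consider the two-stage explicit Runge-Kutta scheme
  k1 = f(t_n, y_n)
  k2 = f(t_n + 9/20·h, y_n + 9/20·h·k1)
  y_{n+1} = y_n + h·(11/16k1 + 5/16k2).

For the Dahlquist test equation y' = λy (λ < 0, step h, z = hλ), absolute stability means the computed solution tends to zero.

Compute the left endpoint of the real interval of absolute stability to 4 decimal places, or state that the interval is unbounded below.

Test eqn y'=λy, z=hλ:
  k1=λy_n ⇒ h·k1=z·y_n;  k2=λ(1+9/20z)y_n ⇒ h·k2=z(1+9/20z)y_n
  y_{n+1}/y_n = 1 + 11/16z + 5/16z(1+9/20z) = 1 + z + 9/64z²
  R(z) = 1 + z + 9/64z².

Find x<0 with |R(x)|<1.
x=-1.13: |R|=0.0496
R=1: x+9/64x²=0 ⇒ x=−64/9=-7.1111; min R=1−1/(4·9/64)=-0.7778>−1
Confirm numerically:
  x=-6.136: |R|=0.15860 <1
  x=-4.268: |R|=0.70640 <1
  x=-3.277: |R|=0.76687 <1
  x=-7.621: |R|=1.54645 >1
  x=-7.579: |R|=1.49867 >1
Stable set (-7.1111, 0).

z* = -7.1111.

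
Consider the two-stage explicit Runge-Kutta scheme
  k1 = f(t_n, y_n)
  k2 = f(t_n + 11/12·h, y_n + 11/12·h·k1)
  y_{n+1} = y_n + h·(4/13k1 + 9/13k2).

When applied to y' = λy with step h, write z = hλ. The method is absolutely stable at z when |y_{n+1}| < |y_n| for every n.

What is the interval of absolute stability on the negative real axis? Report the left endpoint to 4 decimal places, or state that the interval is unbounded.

(-1.5758, 0).

On y'=λy, z=hλ:
  k1=λy_n ⇒ h·k1=z·y_n;  k2=λ(1+11/12z)y_n ⇒ h·k2=z(1+11/12z)y_n
  y_{n+1}/y_n = 1 + 4/13z + 9/13z(1+11/12z) = 1 + z + 33/52z²
  Hence R(z) = 1 + z + 33/52z².

Boundary: |R(x)|=1, x<0.
x=-1.63: |R|=1.0561
R=1: x+33/52x²=0 ⇒ x=−52/33=-1.5758; min R=1−1/(4·33/52)=0.6061>−1
Confirm numerically:
  x=-1.355: |R|=0.81017 <1
  x=-1.103: |R|=0.66908 <1
  x=-1.012: |R|=0.63794 <1
  x=-0.888: |R|=0.61242 <1
  x=-2.127: |R|=1.74408 >1
  x=-1.802: |R|=1.25873 >1
  x=-1.630: |R|=1.05611 >1
Stable set (-1.5758, 0).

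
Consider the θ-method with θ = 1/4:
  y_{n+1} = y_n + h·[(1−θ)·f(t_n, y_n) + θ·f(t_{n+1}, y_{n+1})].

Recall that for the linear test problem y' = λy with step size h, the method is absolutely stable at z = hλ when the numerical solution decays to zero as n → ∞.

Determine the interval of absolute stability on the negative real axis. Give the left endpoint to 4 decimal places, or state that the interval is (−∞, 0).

With y'=λy (z=hλ):
  y_{n+1} = y_n + z·[3/4·y_n + 1/4·y_{n+1}] ⇒ (1 − 1/4z)y_{n+1} = (1 + 3/4z)y_n
  so R(z) = (1 + 3/4z)/(1 − 1/4z).

Need |R(x)|<1, x<0.
x=-0.45: |R|=0.5955
R=−1: 1+3/4x = −1+1/4x ⇒ -1/2x=2 ⇒ x=2/(-1/2)=-4.0000
Confirm numerically:
  x=-3.974: |R|=0.99348 <1
  x=-2.755: |R|=0.63138 <1
  x=-2.488: |R|=0.53391 <1
  x=-1.747: |R|=0.21594 <1
  x=-4.143: |R|=1.03512 >1
  x=-4.132: |R|=1.03246 >1
  x=-4.042: |R|=1.01045 >1
So |R|<1 on (-4.0000, 0).

z∈(-4.0000,0).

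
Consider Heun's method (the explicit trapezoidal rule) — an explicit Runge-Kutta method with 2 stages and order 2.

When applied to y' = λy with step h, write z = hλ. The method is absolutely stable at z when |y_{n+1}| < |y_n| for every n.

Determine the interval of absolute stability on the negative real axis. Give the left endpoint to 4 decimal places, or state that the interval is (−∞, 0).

On y'=λy, z=hλ:
  order 2, 2-stage ⇒ R(z)=1+z+z^2/2
  (e.g. R(-1.55)=0.65125, |R|=0.65125)

Find x<0 with |R(x)|<1.
x=-1.55: |R|=0.6513
|R(-1.91)|=0.9140 |R(-0.98)|=0.5002 |R(-0.88)|=0.5072
Bisect:
  x_lo=-2.7952 |R|=2.1113  x_hi=-0.2293 |R|=0.7970
  mid=-1.51223 |R|=0.63119 →hi
  mid=-2.15370 |R|=1.16551 →lo
  mid=-1.83296 |R|=0.84691 →hi
  mid=-1.99333 |R|=0.99335 →hi
  mid=-2.07351 |R|=1.07621 →lo
  mid=-2.03342 |R|=1.03398 →lo
  mid=-2.01338 |R|=1.01346 →lo
  mid=-2.00335 |R|=1.00336 →lo
  ...
  [-2.00006,-1.99991] ⇒ x*=-2.0000
Interval (-2.0000, 0).

z∈(-2.0000,0).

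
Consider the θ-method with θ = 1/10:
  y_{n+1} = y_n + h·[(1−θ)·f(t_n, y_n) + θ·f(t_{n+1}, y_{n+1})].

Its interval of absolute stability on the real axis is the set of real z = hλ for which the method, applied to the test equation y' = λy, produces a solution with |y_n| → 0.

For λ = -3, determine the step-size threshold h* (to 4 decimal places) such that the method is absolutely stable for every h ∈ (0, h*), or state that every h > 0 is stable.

Set f=λy, z=hλ:
  y_{n+1} = y_n + z·[9/10·y_n + 1/10·y_{n+1}] ⇒ (1 − 1/10z)y_{n+1} = (1 + 9/10z)y_n
  so R(z) = (1 + 9/10z)/(1 − 1/10z).

Need |R(x)|<1, x<0.
x=-0.74: |R|=0.3110
R=−1: 1+9/10x = −1+1/10x ⇒ -4/5x=2 ⇒ x=2/(-4/5)=-2.5000
Confirm numerically:
  x=-1.839: |R|=0.55334 <1
  x=-1.646: |R|=0.41336 <1
  x=-1.010: |R|=0.08265 <1
  x=-2.961: |R|=1.28455 >1
  x=-2.723: |R|=1.14022 >1
Stable set (-2.5000, 0).

(-2.5000,0); λ=-3 ⇒ h* = (5/2)/3 = 0.8333.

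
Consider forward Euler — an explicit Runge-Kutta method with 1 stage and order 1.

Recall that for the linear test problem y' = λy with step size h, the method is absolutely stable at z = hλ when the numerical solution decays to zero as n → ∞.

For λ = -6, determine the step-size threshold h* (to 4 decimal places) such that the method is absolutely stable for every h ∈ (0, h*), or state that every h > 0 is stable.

(-2.0000,0); λ=-6 ⇒ h* = 0.3333.

With y'=λy (z=hλ):
  order 1, 1-stage ⇒ R(z)=1+z
  (e.g. R(-0.63)=0.37000, |R|=0.37000)

Solve |R(x)|<1 on ℝ⁻.
x=-0.63: |R|=0.3700
|R(-2.35)|=1.3500 |R(-2.03)|=1.0300 |R(-1.18)|=0.1800
Bisect:
  x_lo=-2.7268 |R|=1.7268  x_hi=-0.2478 |R|=0.7522
  mid=-1.48729 |R|=0.48729 →hi
  mid=-2.10703 |R|=1.10703 →lo
  mid=-1.79716 |R|=0.79716 →hi
  mid=-1.95209 |R|=0.95209 →hi
  mid=-2.02956 |R|=1.02956 →lo
  mid=-1.99083 |R|=0.99083 →hi
  mid=-2.01020 |R|=1.01020 →lo
  mid=-2.00051 |R|=1.00051 →lo
  mid=-1.99567 |R|=0.99567 →hi
  ...
  [-2.00006,-1.99991] ⇒ x*=-2.0000
So |R|<1 on (-2.0000, 0).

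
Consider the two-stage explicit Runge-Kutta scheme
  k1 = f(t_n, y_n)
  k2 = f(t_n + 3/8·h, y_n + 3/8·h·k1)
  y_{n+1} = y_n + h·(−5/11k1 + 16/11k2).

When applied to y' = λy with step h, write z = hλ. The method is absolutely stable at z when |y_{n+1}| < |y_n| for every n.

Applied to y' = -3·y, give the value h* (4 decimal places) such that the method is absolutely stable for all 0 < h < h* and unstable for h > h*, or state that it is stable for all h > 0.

(-1.8333,0); λ=-3 ⇒ h* = (11/6)/3 = 0.6111.

Set f=λy, z=hλ:
  k1=λy_n ⇒ h·k1=z·y_n;  k2=λ(1+3/8z)y_n ⇒ h·k2=z(1+3/8z)y_n
  y_{n+1}/y_n = 1 − 5/11z + 16/11z(1+3/8z) = 1 + z + 6/11z²
  R(z) = 1 + z + 6/11z².

Solve |R(x)|<1 on ℝ⁻.
x=-1.72: |R|=0.8937
R=1: x+6/11x²=0 ⇒ x=−11/6=-1.8333; min R=1−1/(4·6/11)=0.5417>−1
Confirm numerically:
  x=-1.539: |R|=0.75292 <1
  x=-1.408: |R|=0.67334 <1
  x=-1.129: |R|=0.56626 <1
  x=-0.907: |R|=0.54172 <1
  x=-2.335: |R|=1.63894 >1
  x=-2.113: |R|=1.32233 >1
Interval (-1.8333, 0).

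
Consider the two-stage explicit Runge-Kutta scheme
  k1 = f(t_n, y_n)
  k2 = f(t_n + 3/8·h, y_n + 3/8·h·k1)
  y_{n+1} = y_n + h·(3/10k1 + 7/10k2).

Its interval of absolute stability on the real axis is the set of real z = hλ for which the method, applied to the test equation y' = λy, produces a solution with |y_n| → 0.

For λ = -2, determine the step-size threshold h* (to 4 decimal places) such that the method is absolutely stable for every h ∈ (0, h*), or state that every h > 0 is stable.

Test eqn y'=λy, z=hλ:
  k1=λy_n ⇒ h·k1=z·y_n;  k2=λ(1+3/8z)y_n ⇒ h·k2=z(1+3/8z)y_n
  y_{n+1}/y_n = 1 + 3/10z + 7/10z(1+3/8z) = 1 + z + 21/80z²
  R(z) = 1 + z + 21/80z².

Need |R(x)|<1, x<0.
x=-0.36: |R|=0.6740
R=1: x+21/80x²=0 ⇒ x=−80/21=-3.8095; min R=1−1/(4·21/80)=0.0476>−1
Confirm numerically:
  x=-2.374: |R|=0.10542 <1
  x=-1.625: |R|=0.06816 <1
  x=-1.614: |R|=0.06981 <1
  x=-4.163: |R|=1.38627 >1
  x=-4.092: |R|=1.30342 >1
So |R|<1 on (-3.8095, 0).

(-3.8095,0); λ=-2 ⇒ h* = (80/21)/2 = 1.9048.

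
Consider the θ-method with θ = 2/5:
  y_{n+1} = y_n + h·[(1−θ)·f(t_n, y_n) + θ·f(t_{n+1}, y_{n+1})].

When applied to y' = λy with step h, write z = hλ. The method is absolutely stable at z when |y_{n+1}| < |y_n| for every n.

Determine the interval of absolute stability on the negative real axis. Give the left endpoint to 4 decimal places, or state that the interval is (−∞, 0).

(-10.0000, 0).

On y'=λy, z=hλ:
  y_{n+1} = y_n + z·[3/5·y_n + 2/5·y_{n+1}] ⇒ (1 − 2/5z)y_{n+1} = (1 + 3/5z)y_n
  so R(z) = (1 + 3/5z)/(1 − 2/5z).

Boundary: |R(x)|=1, x<0.
x=-0.59: |R|=0.5227
R=−1: 1+3/5x = −1+2/5x ⇒ -1/5x=2 ⇒ x=2/(-1/5)=-10.0000
Confirm numerically:
  x=-9.722: |R|=0.98863 <1
  x=-7.746: |R|=0.89001 <1
  x=-4.023: |R|=0.54185 <1
  x=-10.555: |R|=1.02126 >1
  x=-10.397: |R|=1.01539 >1
  x=-10.380: |R|=1.01475 >1
So |R|<1 on (-10.0000, 0).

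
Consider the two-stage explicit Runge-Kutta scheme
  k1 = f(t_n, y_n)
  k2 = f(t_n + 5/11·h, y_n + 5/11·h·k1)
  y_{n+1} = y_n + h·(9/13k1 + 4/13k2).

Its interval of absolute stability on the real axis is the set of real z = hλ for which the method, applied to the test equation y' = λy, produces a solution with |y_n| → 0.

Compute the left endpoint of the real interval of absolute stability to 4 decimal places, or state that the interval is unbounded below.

z* = -7.1500.

On y'=λy, z=hλ:
  k1=λy_n ⇒ h·k1=z·y_n;  k2=λ(1+5/11z)y_n ⇒ h·k2=z(1+5/11z)y_n
  y_{n+1}/y_n = 1 + 9/13z + 4/13z(1+5/11z) = 1 + z + 20/143z²
  ⇒ R(z) = 1 + z + 20/143z².

Boundary: |R(x)|=1, x<0.
x=-1.15: |R|=0.0350
R=1: x+20/143x²=0 ⇒ x=−143/20=-7.1500; min R=1−1/(4·20/143)=-0.7875>−1
Confirm numerically:
  x=-6.989: |R|=0.84263 <1
  x=-3.717: |R|=0.78468 <1
  x=-3.608: |R|=0.78735 <1
  x=-3.131: |R|=0.75993 <1
  x=-7.590: |R|=1.46708 >1
  x=-7.571: |R|=1.44579 >1
  x=-7.289: |R|=1.14170 >1
Interval (-7.1500, 0).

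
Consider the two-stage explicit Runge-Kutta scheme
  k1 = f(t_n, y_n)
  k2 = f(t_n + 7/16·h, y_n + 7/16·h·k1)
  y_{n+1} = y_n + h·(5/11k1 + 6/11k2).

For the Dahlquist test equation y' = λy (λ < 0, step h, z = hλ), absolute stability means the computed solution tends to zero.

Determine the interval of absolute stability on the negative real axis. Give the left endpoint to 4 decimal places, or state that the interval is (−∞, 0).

(-4.1905, 0).

Test eqn y'=λy, z=hλ:
  k1=λy_n ⇒ h·k1=z·y_n;  k2=λ(1+7/16z)y_n ⇒ h·k2=z(1+7/16z)y_n
  y_{n+1}/y_n = 1 + 5/11z + 6/11z(1+7/16z) = 1 + z + 21/88z²
  so R(z) = 1 + z + 21/88z².

Find x<0 with |R(x)|<1.
x=-0.76: |R|=0.3778
R=1: x+21/88x²=0 ⇒ x=−88/21=-4.1905; min R=1−1/(4·21/88)=-0.0476>−1
Confirm numerically:
  x=-3.400: |R|=0.35864 <1
  x=-3.017: |R|=0.15514 <1
  x=-2.326: |R|=0.03491 <1
  x=-4.639: |R|=1.49653 >1
  x=-4.569: |R|=1.41272 >1
Interval (-4.1905, 0).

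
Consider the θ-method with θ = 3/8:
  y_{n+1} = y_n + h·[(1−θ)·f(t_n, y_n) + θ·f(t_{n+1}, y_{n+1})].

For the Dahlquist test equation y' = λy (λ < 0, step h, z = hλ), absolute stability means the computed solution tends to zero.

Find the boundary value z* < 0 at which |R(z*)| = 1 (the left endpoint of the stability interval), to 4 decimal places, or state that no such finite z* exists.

Test eqn y'=λy, z=hλ:
  y_{n+1} = y_n + z·[5/8·y_n + 3/8·y_{n+1}] ⇒ (1 − 3/8z)y_{n+1} = (1 + 5/8z)y_n
  ⇒ R(z) = (1 + 5/8z)/(1 − 3/8z).

Find x<0 with |R(x)|<1.
x=-1.61: |R|=0.0039
R=−1: 1+5/8x = −1+3/8x ⇒ -1/4x=2 ⇒ x=2/(-1/4)=-8.0000
Confirm numerically:
  x=-7.569: |R|=0.97193 <1
  x=-5.700: |R|=0.81673 <1
  x=-3.526: |R|=0.51836 <1
  x=-8.298: |R|=1.01812 >1
  x=-8.145: |R|=1.00894 >1
Stable set (-8.0000, 0).

left endpoint -8.0000.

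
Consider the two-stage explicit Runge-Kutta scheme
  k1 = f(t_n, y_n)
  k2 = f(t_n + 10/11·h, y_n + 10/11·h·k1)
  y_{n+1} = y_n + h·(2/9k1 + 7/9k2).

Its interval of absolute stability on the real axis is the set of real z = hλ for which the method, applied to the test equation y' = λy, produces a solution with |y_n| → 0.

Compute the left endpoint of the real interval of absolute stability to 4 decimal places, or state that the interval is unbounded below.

On y'=λy, z=hλ:
  k1=λy_n ⇒ h·k1=z·y_n;  k2=λ(1+10/11z)y_n ⇒ h·k2=z(1+10/11z)y_n
  y_{n+1}/y_n = 1 + 2/9z + 7/9z(1+10/11z) = 1 + z + 70/99z²
  so R(z) = 1 + z + 70/99z².

Solve |R(x)|<1 on ℝ⁻.
x=-1.46: |R|=1.0472
R=1: x+70/99x²=0 ⇒ x=−99/70=-1.4143; min R=1−1/(4·70/99)=0.6464>−1
Confirm numerically:
  x=-1.297: |R|=0.89244 <1
  x=-1.074: |R|=0.74159 <1
  x=-1.073: |R|=0.74107 <1
  x=-0.707: |R|=0.64643 <1
  x=-1.439: |R|=1.02515 >1
  x=-1.435: |R|=1.02102 >1
Stable set (-1.4143, 0).

left endpoint -1.4143.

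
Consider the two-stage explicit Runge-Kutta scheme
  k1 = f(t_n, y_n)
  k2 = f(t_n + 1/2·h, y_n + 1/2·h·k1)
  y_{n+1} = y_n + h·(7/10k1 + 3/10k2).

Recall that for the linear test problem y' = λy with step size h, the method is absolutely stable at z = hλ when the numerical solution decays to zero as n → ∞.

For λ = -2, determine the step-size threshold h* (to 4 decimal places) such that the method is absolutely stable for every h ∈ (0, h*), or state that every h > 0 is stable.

(-6.6667,0); λ=-2 ⇒ h* = (20/3)/2 = 3.3333.

Test eqn y'=λy, z=hλ:
  k1=λy_n ⇒ h·k1=z·y_n;  k2=λ(1+1/2z)y_n ⇒ h·k2=z(1+1/2z)y_n
  y_{n+1}/y_n = 1 + 7/10z + 3/10z(1+1/2z) = 1 + z + 3/20z²
  R(z) = 1 + z + 3/20z².

Need |R(x)|<1, x<0.
x=-0.84: |R|=0.2658
R=1: x+3/20x²=0 ⇒ x=−20/3=-6.6667; min R=1−1/(4·3/20)=-0.6667>−1
Confirm numerically:
  x=-6.521: |R|=0.85752 <1
  x=-5.347: |R|=0.05844 <1
  x=-4.409: |R|=0.49311 <1
  x=-4.301: |R|=0.52621 <1
  x=-7.081: |R|=1.44008 >1
  x=-6.808: |R|=1.14433 >1
So |R|<1 on (-6.6667, 0).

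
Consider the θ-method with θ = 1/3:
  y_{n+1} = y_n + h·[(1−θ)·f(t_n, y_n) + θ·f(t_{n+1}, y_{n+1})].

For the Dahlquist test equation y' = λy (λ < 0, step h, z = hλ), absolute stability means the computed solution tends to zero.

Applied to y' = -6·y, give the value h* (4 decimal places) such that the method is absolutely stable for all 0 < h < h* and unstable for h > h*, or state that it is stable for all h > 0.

With y'=λy (z=hλ):
  y_{n+1} = y_n + z·[2/3·y_n + 1/3·y_{n+1}] ⇒ (1 − 1/3z)y_{n+1} = (1 + 2/3z)y_n
  Hence R(z) = (1 + 2/3z)/(1 − 1/3z).

Boundary: |R(x)|=1, x<0.
x=-1.59: |R|=0.0392
R=−1: 1+2/3x = −1+1/3x ⇒ -1/3x=2 ⇒ x=2/(-1/3)=-6.0000
Confirm numerically:
  x=-5.553: |R|=0.94774 <1
  x=-5.257: |R|=0.91002 <1
  x=-3.022: |R|=0.50548 <1
  x=-2.523: |R|=0.37045 <1
  x=-6.401: |R|=1.04266 >1
  x=-6.163: |R|=1.01779 >1
So |R|<1 on (-6.0000, 0).

(-6.0000,0); λ=-6 ⇒ h* = (6)/6 = 1.0000.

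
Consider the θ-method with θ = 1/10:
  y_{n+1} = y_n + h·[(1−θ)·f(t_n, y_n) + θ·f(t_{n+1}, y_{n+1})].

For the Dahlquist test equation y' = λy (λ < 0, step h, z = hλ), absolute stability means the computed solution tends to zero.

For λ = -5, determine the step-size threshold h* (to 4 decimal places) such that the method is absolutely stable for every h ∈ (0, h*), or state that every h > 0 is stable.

(-2.5000,0); λ=-5 ⇒ h* = (5/2)/5 = 0.5000.

On y'=λy, z=hλ:
  y_{n+1} = y_n + z·[9/10·y_n + 1/10·y_{n+1}] ⇒ (1 − 1/10z)y_{n+1} = (1 + 9/10z)y_n
  so R(z) = (1 + 9/10z)/(1 − 1/10z).

Need |R(x)|<1, x<0.
x=-1: |R|=0.0909
R=−1: 1+9/10x = −1+1/10x ⇒ -4/5x=2 ⇒ x=2/(-4/5)=-2.5000
Confirm numerically:
  x=-2.250: |R|=0.83673 <1
  x=-1.684: |R|=0.44129 <1
  x=-1.314: |R|=0.16139 <1
  x=-2.986: |R|=1.29940 >1
  x=-2.695: |R|=1.12288 >1
  x=-2.686: |R|=1.11729 >1
Interval (-2.5000, 0).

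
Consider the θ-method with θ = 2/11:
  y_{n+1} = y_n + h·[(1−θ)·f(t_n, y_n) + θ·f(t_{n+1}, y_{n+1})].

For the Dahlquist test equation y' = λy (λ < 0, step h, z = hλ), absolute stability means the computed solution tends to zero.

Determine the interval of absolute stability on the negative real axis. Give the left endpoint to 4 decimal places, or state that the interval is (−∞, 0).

(-3.1429, 0).

Set f=λy, z=hλ:
  y_{n+1} = y_n + z·[9/11·y_n + 2/11·y_{n+1}] ⇒ (1 − 2/11z)y_{n+1} = (1 + 9/11z)y_n
  ⇒ R(z) = (1 + 9/11z)/(1 − 2/11z).

Boundary: |R(x)|=1, x<0.
x=-1.44: |R|=0.1412
R=−1: 1+9/11x = −1+2/11x ⇒ -7/11x=2 ⇒ x=2/(-7/11)=-3.1429
Confirm numerically:
  x=-1.966: |R|=0.44830 <1
  x=-1.877: |R|=0.39942 <1
  x=-1.786: |R|=0.34820 <1
  x=-1.482: |R|=0.16743 <1
  x=-3.671: |R|=1.20156 >1
  x=-3.447: |R|=1.11898 >1
  x=-3.214: |R|=1.02857 >1
Stable set (-3.1429, 0).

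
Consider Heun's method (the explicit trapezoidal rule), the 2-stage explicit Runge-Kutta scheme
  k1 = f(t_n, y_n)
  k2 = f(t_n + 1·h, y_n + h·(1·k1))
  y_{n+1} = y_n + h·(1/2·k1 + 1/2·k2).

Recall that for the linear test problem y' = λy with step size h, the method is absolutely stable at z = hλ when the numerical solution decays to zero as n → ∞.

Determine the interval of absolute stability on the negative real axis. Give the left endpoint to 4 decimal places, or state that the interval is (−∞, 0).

With y'=λy (z=hλ):
  order 2, 2-stage ⇒ R(z)=1+z+z^2/2
  (e.g. R(-0.34)=0.71780, |R|=0.71780)

Boundary: |R(x)|=1, x<0.
x=-0.34: |R|=0.7178
|R(-2.38)|=1.4522 |R(-2.1)|=1.1050 |R(-1.51)|=0.6300
Bisect:
  x_lo=-2.8358 |R|=2.1850  x_hi=-0.1458 |R|=0.8648
  mid=-1.49079 |R|=0.62044 →hi
  mid=-2.16328 |R|=1.17661 →lo
  mid=-1.82704 |R|=0.84199 →hi
  mid=-1.99516 |R|=0.99517 →hi
  mid=-2.07922 |R|=1.08235 →lo
  mid=-2.03719 |R|=1.03788 →lo
  mid=-2.01617 |R|=1.01630 →lo
  ...
  [-2.00008,-1.99992] ⇒ x*=-2.0000
So |R|<1 on (-2.0000, 0).

z∈(-2.0000,0).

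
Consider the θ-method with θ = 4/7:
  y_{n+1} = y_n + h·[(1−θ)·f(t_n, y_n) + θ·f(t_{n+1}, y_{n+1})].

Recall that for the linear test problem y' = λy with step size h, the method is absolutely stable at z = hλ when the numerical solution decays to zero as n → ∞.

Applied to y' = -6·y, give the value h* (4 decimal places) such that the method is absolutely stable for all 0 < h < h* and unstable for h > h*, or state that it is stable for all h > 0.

With y'=λy (z=hλ):
  y_{n+1} = y_n + z·[3/7·y_n + 4/7·y_{n+1}] ⇒ (1 − 4/7z)y_{n+1} = (1 + 3/7z)y_n
  ⇒ R(z) = (1 + 3/7z)/(1 − 4/7z).

Find x<0 with |R(x)|<1.
x=-0.51: |R|=0.6051
x=-2: |R|=0.0667
x=-10: |R|=0.4894
x=-100: |R|=0.7199
θ=4/7≥1/2 ⇒ |1+3/7x|<|1−4/7x| ∀x<0 ⇒ stable on all of ℝ⁻.

interval (−∞, 0). Any h>0 works for λ=-6.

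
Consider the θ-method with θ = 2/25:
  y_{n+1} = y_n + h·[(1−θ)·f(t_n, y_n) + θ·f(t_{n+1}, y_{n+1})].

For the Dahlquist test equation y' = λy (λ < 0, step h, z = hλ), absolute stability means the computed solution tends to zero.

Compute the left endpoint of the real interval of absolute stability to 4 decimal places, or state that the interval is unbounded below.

z* = -2.3810.

With y'=λy (z=hλ):
  y_{n+1} = y_n + z·[23/25·y_n + 2/25·y_{n+1}] ⇒ (1 − 2/25z)y_{n+1} = (1 + 23/25z)y_n
  R(z) = (1 + 23/25z)/(1 − 2/25z).

Boundary: |R(x)|=1, x<0.
x=-0.79: |R|=0.2570
R=−1: 1+23/25x = −1+2/25x ⇒ -21/25x=2 ⇒ x=2/(-21/25)=-2.3810
Confirm numerically:
  x=-2.295: |R|=0.93900 <1
  x=-1.835: |R|=0.60010 <1
  x=-1.258: |R|=0.14297 <1
  x=-2.935: |R|=1.37690 >1
  x=-2.739: |R|=1.24670 >1
  x=-2.507: |R|=1.08819 >1
So |R|<1 on (-2.3810, 0).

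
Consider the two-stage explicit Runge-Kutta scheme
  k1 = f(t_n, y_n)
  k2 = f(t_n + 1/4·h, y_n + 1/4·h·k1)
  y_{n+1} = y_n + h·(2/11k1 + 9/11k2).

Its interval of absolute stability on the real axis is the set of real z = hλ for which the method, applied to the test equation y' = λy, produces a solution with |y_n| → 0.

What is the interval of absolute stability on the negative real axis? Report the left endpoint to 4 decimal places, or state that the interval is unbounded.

Test eqn y'=λy, z=hλ:
  k1=λy_n ⇒ h·k1=z·y_n;  k2=λ(1+1/4z)y_n ⇒ h·k2=z(1+1/4z)y_n
  y_{n+1}/y_n = 1 + 2/11z + 9/11z(1+1/4z) = 1 + z + 9/44z²
  R(z) = 1 + z + 9/44z².

Find x<0 with |R(x)|<1.
x=-0.53: |R|=0.5275
R=1: x+9/44x²=0 ⇒ x=−44/9=-4.8889; min R=1−1/(4·9/44)=-0.2222>−1
Confirm numerically:
  x=-4.133: |R|=0.36098 <1
  x=-3.831: |R|=0.17102 <1
  x=-3.260: |R|=0.08617 <1
  x=-2.715: |R|=0.20725 <1
  x=-5.202: |R|=1.33316 >1
  x=-5.044: |R|=1.16003 >1
  x=-4.931: |R|=1.04247 >1
So |R|<1 on (-4.8889, 0).

(-4.8889, 0).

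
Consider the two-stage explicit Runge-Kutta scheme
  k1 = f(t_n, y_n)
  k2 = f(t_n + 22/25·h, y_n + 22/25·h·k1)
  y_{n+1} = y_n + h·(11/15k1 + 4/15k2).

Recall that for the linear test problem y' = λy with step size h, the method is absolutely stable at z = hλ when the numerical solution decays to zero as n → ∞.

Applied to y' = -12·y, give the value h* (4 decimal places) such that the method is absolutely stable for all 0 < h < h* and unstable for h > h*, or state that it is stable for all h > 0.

(-4.2614,0); λ=-12 ⇒ h* = (375/88)/12 = 0.3551.

On y'=λy, z=hλ:
  k1=λy_n ⇒ h·k1=z·y_n;  k2=λ(1+22/25z)y_n ⇒ h·k2=z(1+22/25z)y_n
  y_{n+1}/y_n = 1 + 11/15z + 4/15z(1+22/25z) = 1 + z + 88/375z²
  Hence R(z) = 1 + z + 88/375z².

Find x<0 with |R(x)|<1.
x=-0.69: |R|=0.4217
R=1: x+88/375x²=0 ⇒ x=−375/88=-4.2614; min R=1−1/(4·88/375)=-0.0653>−1
Confirm numerically:
  x=-2.835: |R|=0.05107 <1
  x=-1.888: |R|=0.05152 <1
  x=-1.822: |R|=0.04298 <1
  x=-4.780: |R|=1.58176 >1
  x=-4.379: |R|=1.12088 >1
  x=-4.306: |R|=1.04510 >1
Interval (-4.2614, 0).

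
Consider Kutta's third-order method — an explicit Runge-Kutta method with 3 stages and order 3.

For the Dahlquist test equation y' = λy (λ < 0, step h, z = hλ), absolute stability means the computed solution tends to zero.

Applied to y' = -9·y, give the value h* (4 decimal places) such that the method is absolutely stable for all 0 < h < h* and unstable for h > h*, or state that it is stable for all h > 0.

Test eqn y'=λy, z=hλ:
  order 3, 3-stage ⇒ R(z)=1+z+z^2/2+z^3/6
  (e.g. R(-1.7)=-0.07383, |R|=0.07383)

Find x<0 with |R(x)|<1.
x=-1.7: |R|=0.0738
|R(-2.7)|=1.3355 |R(-1.87)|=0.2114 |R(-1.05)|=0.3083
Bisect:
  x_lo=-2.8608 |R|=1.6709  x_hi=-0.2768 |R|=0.7579
  mid=-1.56881 |R|=0.01826 →hi
  mid=-2.21479 |R|=0.57284 →hi
  mid=-2.53778 |R|=1.04164 →lo
  mid=-2.37629 |R|=0.78930 →hi
  mid=-2.45704 |R|=0.91072 →hi
  mid=-2.49741 |R|=0.97496 →hi
  mid=-2.51760 |R|=1.00799 →lo
  ...
  [-2.51286,-2.51271] ⇒ x*=-2.5127
Interval (-2.5127, 0).

(-2.5127,0); λ=-9 ⇒ h* = 0.2792.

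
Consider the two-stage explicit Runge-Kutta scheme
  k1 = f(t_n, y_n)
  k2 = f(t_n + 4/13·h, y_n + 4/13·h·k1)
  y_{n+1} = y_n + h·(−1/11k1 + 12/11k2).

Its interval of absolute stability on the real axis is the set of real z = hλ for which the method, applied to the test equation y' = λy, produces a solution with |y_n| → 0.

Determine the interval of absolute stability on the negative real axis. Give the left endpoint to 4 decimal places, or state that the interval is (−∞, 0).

On y'=λy, z=hλ:
  k1=λy_n ⇒ h·k1=z·y_n;  k2=λ(1+4/13z)y_n ⇒ h·k2=z(1+4/13z)y_n
  y_{n+1}/y_n = 1 − 1/11z + 12/11z(1+4/13z) = 1 + z + 48/143z²
  R(z) = 1 + z + 48/143z².

Need |R(x)|<1, x<0.
x=-1.11: |R|=0.3036
R=1: x+48/143x²=0 ⇒ x=−143/48=-2.9792; min R=1−1/(4·48/143)=0.2552>−1
Confirm numerically:
  x=-2.745: |R|=0.78424 <1
  x=-2.041: |R|=0.35727 <1
  x=-1.856: |R|=0.30028 <1
  x=-3.506: |R|=1.62000 >1
  x=-3.408: |R|=1.49056 >1
  x=-3.040: |R|=1.06208 >1
So |R|<1 on (-2.9792, 0).

z∈(-2.9792,0).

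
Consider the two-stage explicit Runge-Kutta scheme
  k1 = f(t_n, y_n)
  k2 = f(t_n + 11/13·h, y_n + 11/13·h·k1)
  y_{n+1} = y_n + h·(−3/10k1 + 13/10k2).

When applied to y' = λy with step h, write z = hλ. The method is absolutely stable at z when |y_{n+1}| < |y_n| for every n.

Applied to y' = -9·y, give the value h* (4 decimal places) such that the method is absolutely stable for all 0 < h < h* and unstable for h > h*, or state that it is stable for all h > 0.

(-0.9091,0); λ=-9 ⇒ h* = (10/11)/9 = 0.1010.

Test eqn y'=λy, z=hλ:
  k1=λy_n ⇒ h·k1=z·y_n;  k2=λ(1+11/13z)y_n ⇒ h·k2=z(1+11/13z)y_n
  y_{n+1}/y_n = 1 − 3/10z + 13/10z(1+11/13z) = 1 + z + 11/10z²
  Hence R(z) = 1 + z + 11/10z².

Boundary: |R(x)|=1, x<0.
x=-1.47: |R|=1.9070
R=1: x+11/10x²=0 ⇒ x=−10/11=-0.9091; min R=1−1/(4·11/10)=0.7727>−1
Confirm numerically:
  x=-0.837: |R|=0.93363 <1
  x=-0.634: |R|=0.80815 <1
  x=-0.405: |R|=0.77543 <1
  x=-0.379: |R|=0.77901 <1
  x=-1.393: |R|=1.74149 >1
  x=-1.298: |R|=1.55528 >1
  x=-1.177: |R|=1.34686 >1
Interval (-0.9091, 0).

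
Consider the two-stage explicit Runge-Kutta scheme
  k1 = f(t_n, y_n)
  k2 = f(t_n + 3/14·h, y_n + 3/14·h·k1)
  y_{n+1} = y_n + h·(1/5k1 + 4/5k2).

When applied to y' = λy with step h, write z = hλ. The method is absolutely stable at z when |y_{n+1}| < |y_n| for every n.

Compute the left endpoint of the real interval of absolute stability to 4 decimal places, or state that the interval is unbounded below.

With y'=λy (z=hλ):
  k1=λy_n ⇒ h·k1=z·y_n;  k2=λ(1+3/14z)y_n ⇒ h·k2=z(1+3/14z)y_n
  y_{n+1}/y_n = 1 + 1/5z + 4/5z(1+3/14z) = 1 + z + 6/35z²
  ⇒ R(z) = 1 + z + 6/35z².

Solve |R(x)|<1 on ℝ⁻.
x=-1.48: |R|=0.1045
R=1: x+6/35x²=0 ⇒ x=−35/6=-5.8333; min R=1−1/(4·6/35)=-0.4583>−1
Confirm numerically:
  x=-4.941: |R|=0.24417 <1
  x=-4.844: |R|=0.17846 <1
  x=-2.394: |R|=0.41150 <1
  x=-6.421: |R|=1.64687 >1
  x=-6.251: |R|=1.44757 >1
Interval (-5.8333, 0).

z* = -5.8333.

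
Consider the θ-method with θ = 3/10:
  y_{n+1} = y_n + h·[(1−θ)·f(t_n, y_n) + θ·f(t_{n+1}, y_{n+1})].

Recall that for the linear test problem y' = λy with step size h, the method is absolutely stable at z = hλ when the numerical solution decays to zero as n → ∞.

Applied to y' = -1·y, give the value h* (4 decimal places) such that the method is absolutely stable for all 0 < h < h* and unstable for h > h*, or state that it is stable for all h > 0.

(-5.0000,0); λ=-1 ⇒ h* = (5)/1 = 5.0000.

Test eqn y'=λy, z=hλ:
  y_{n+1} = y_n + z·[7/10·y_n + 3/10·y_{n+1}] ⇒ (1 − 3/10z)y_{n+1} = (1 + 7/10z)y_n
  R(z) = (1 + 7/10z)/(1 − 3/10z).

Boundary: |R(x)|=1, x<0.
x=-0.35: |R|=0.6833
R=−1: 1+7/10x = −1+3/10x ⇒ -2/5x=2 ⇒ x=2/(-2/5)=-5.0000
Confirm numerically:
  x=-2.336: |R|=0.37347 <1
  x=-2.317: |R|=0.36688 <1
  x=-2.226: |R|=0.33469 <1
  x=-5.132: |R|=1.02079 >1
  x=-5.053: |R|=1.00843 >1
Interval (-5.0000, 0).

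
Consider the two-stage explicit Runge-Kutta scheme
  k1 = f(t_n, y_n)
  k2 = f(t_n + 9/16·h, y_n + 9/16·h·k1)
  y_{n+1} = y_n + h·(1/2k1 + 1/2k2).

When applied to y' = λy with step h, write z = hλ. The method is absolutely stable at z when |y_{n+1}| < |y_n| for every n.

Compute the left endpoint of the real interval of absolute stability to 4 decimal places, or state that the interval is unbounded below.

z* = -3.5556.

With y'=λy (z=hλ):
  k1=λy_n ⇒ h·k1=z·y_n;  k2=λ(1+9/16z)y_n ⇒ h·k2=z(1+9/16z)y_n
  y_{n+1}/y_n = 1 + 1/2z + 1/2z(1+9/16z) = 1 + z + 9/32z²
  ⇒ R(z) = 1 + z + 9/32z².

Need |R(x)|<1, x<0.
x=-0.41: |R|=0.6373
R=1: x+9/32x²=0 ⇒ x=−32/9=-3.5556; min R=1−1/(4·9/32)=0.1111>−1
Confirm numerically:
  x=-3.155: |R|=0.64457 <1
  x=-2.901: |R|=0.46594 <1
  x=-2.571: |R|=0.28807 <1
  x=-2.225: |R|=0.16736 <1
  x=-4.090: |R|=1.61478 >1
  x=-4.060: |R|=1.57601 >1
  x=-3.776: |R|=1.23411 >1
Stable set (-3.5556, 0).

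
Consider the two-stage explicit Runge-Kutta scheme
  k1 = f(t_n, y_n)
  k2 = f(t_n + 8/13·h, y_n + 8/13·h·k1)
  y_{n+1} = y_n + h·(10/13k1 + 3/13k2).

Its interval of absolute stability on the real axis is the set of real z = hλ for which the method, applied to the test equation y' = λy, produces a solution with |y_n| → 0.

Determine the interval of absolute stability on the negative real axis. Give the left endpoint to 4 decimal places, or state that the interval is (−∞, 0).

Test eqn y'=λy, z=hλ:
  k1=λy_n ⇒ h·k1=z·y_n;  k2=λ(1+8/13z)y_n ⇒ h·k2=z(1+8/13z)y_n
  y_{n+1}/y_n = 1 + 10/13z + 3/13z(1+8/13z) = 1 + z + 24/169z²
  so R(z) = 1 + z + 24/169z².

Solve |R(x)|<1 on ℝ⁻.
x=-1.52: |R|=0.1919
R=1: x+24/169x²=0 ⇒ x=−169/24=-7.0417; min R=1−1/(4·24/169)=-0.7604>−1
Confirm numerically:
  x=-5.149: |R|=0.38395 <1
  x=-4.955: |R|=0.46832 <1
  x=-4.545: |R|=0.61146 <1
  x=-7.494: |R|=1.48139 >1
  x=-7.372: |R|=1.34583 >1
Stable set (-7.0417, 0).

(-7.0417, 0).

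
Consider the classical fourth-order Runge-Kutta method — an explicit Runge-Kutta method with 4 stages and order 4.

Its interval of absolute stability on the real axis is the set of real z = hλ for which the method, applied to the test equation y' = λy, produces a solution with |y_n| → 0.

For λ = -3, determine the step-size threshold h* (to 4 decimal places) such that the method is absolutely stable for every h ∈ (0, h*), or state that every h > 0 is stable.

On y'=λy, z=hλ:
  order 4, 4-stage ⇒ R(z)=1+z+z^2/2+z^3/6+z^4/24
  (e.g. R(-1.75)=0.27881, |R|=0.27881)

Find x<0 with |R(x)|<1.
x=-1.75: |R|=0.2788
|R(-2.14)|=0.3903 |R(-0.98)|=0.3818 |R(-0.97)|=0.3852
Bisect:
  x_lo=-3.2985 |R|=2.0926  x_hi=-0.3213 |R|=0.7253
  mid=-1.80988 |R|=0.28694 →hi
  mid=-2.55419 |R|=0.70393 →hi
  mid=-2.92635 |R|=1.23434 →lo
  mid=-2.74027 |R|=0.93421 →hi
  mid=-2.83331 |R|=1.07484 →lo
  mid=-2.78679 |R|=1.00226 →lo
  mid=-2.76353 |R|=0.96768 →hi
  ...
  [-2.78533,-2.78515] ⇒ x*=-2.7853
Stable set (-2.7853, 0).

(-2.7853,0); λ=-3 ⇒ h* = 0.9284.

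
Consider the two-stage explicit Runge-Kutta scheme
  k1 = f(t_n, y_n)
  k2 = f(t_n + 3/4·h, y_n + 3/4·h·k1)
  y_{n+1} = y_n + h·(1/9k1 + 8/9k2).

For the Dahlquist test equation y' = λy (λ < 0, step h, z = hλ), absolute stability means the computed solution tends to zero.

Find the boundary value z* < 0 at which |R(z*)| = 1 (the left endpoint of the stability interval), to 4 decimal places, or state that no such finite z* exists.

left endpoint -1.5000.

On y'=λy, z=hλ:
  k1=λy_n ⇒ h·k1=z·y_n;  k2=λ(1+3/4z)y_n ⇒ h·k2=z(1+3/4z)y_n
  y_{n+1}/y_n = 1 + 1/9z + 8/9z(1+3/4z) = 1 + z + 2/3z²
  ⇒ R(z) = 1 + z + 2/3z².

Solve |R(x)|<1 on ℝ⁻.
x=-0.59: |R|=0.6421
R=1: x+2/3x²=0 ⇒ x=−3/2=-1.5000; min R=1−1/(4·2/3)=0.6250>−1
Confirm numerically:
  x=-1.356: |R|=0.86982 <1
  x=-1.228: |R|=0.77732 <1
  x=-1.213: |R|=0.76791 <1
  x=-1.088: |R|=0.70116 <1
  x=-1.942: |R|=1.57224 >1
  x=-1.866: |R|=1.45530 >1
  x=-1.808: |R|=1.37124 >1
Stable set (-1.5000, 0).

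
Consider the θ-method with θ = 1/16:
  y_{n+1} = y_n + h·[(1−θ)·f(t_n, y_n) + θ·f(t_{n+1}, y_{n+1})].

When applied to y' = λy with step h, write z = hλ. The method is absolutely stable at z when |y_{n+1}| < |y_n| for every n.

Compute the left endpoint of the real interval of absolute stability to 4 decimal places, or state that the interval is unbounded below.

left endpoint -2.2857.

On y'=λy, z=hλ:
  y_{n+1} = y_n + z·[15/16·y_n + 1/16·y_{n+1}] ⇒ (1 − 1/16z)y_{n+1} = (1 + 15/16z)y_n
  R(z) = (1 + 15/16z)/(1 − 1/16z).

Boundary: |R(x)|=1, x<0.
x=-1.71: |R|=0.5449
R=−1: 1+15/16x = −1+1/16x ⇒ -7/8x=2 ⇒ x=2/(-7/8)=-2.2857
Confirm numerically:
  x=-1.766: |R|=0.59045 <1
  x=-1.728: |R|=0.55957 <1
  x=-1.634: |R|=0.48259 <1
  x=-2.815: |R|=1.39383 >1
  x=-2.482: |R|=1.14869 >1
Interval (-2.2857, 0).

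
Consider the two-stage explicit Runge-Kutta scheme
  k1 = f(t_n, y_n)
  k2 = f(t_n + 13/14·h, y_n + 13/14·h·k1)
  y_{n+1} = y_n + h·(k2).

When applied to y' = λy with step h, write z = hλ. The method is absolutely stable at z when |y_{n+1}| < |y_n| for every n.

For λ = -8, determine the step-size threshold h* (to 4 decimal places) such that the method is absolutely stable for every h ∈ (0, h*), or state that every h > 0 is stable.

Test eqn y'=λy, z=hλ:
  k1=λy_n ⇒ h·k1=z·y_n;  k2=λ(1+13/14z)y_n ⇒ h·k2=z(1+13/14z)y_n
  y_{n+1}/y_n = 1 + z(1+13/14z) = 1 + z + 13/14z²
  ⇒ R(z) = 1 + z + 13/14z².

Need |R(x)|<1, x<0.
x=-1.37: |R|=1.3728
R=1: x+13/14x²=0 ⇒ x=−14/13=-1.0769; min R=1−1/(4·13/14)=0.7308>−1
Confirm numerically:
  x=-0.810: |R|=0.79924 <1
  x=-0.767: |R|=0.77927 <1
  x=-0.523: |R|=0.73099 <1
  x=-0.460: |R|=0.73649 <1
  x=-1.482: |R|=1.55744 >1
  x=-1.474: |R|=1.54348 >1
  x=-1.457: |R|=1.51422 >1
Interval (-1.0769, 0).

(-1.0769,0); λ=-8 ⇒ h* = (14/13)/8 = 0.1346.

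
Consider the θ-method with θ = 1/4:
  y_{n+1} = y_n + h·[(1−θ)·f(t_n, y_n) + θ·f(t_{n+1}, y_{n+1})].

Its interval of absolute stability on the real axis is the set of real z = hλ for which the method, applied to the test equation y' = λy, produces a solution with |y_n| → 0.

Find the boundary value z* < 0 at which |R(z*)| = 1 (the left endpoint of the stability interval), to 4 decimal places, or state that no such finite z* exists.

On y'=λy, z=hλ:
  y_{n+1} = y_n + z·[3/4·y_n + 1/4·y_{n+1}] ⇒ (1 − 1/4z)y_{n+1} = (1 + 3/4z)y_n
  ⇒ R(z) = (1 + 3/4z)/(1 − 1/4z).

Solve |R(x)|<1 on ℝ⁻.
x=-0.75: |R|=0.3684
R=−1: 1+3/4x = −1+1/4x ⇒ -1/2x=2 ⇒ x=2/(-1/2)=-4.0000
Confirm numerically:
  x=-3.936: |R|=0.98387 <1
  x=-3.716: |R|=0.92639 <1
  x=-1.770: |R|=0.22704 <1
  x=-4.459: |R|=1.10852 >1
  x=-4.407: |R|=1.09682 >1
Interval (-4.0000, 0).

z* = -4.0000.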